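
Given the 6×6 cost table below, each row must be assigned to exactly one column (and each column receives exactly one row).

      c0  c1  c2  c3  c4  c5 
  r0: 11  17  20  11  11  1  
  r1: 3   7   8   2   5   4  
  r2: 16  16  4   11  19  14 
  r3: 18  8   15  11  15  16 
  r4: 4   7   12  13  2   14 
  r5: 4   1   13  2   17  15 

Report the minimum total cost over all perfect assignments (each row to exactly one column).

optimal assignment: row0→col5 (cost 1), row1→col0 (cost 3), row2→col2 (cost 4), row3→col1 (cost 8), row4→col4 (cost 2), row5→col3 (cost 2)
total = 1 + 3 + 4 + 8 + 2 + 2 = 20

Minimum assignment cost: 20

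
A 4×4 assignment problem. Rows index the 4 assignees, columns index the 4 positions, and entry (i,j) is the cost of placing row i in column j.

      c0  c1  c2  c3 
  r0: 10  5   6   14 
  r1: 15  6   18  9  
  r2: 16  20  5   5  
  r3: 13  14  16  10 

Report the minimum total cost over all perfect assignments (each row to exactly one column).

optimal assignment: row0→col2 (cost 6), row1→col1 (cost 6), row2→col3 (cost 5), row3→col0 (cost 13)
total = 6 + 6 + 5 + 13 = 30

Minimum assignment cost: 30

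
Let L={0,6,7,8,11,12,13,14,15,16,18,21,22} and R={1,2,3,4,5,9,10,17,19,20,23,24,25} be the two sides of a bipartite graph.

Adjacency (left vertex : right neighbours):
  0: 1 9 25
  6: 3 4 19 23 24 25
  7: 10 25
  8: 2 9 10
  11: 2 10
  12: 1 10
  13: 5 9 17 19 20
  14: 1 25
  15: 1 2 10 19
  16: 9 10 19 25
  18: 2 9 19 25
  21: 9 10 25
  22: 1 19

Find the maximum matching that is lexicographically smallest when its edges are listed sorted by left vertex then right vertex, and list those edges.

|M| = 8 (so the lex-smallest maximum matching has 8 edges)
process left vertices in ascending order; for each, take the smallest-labelled available neighbour that still permits 8 edges overall, or leave it unmatched if none does
lex-smallest matching: {0-1, 6-3, 7-10, 8-2, 13-5, 14-25, 15-19, 16-9}

Lex-smallest maximum matching: {(0,1), (6,3), (7,10), (8,2), (13,5), (14,25), (15,19), (16,9)}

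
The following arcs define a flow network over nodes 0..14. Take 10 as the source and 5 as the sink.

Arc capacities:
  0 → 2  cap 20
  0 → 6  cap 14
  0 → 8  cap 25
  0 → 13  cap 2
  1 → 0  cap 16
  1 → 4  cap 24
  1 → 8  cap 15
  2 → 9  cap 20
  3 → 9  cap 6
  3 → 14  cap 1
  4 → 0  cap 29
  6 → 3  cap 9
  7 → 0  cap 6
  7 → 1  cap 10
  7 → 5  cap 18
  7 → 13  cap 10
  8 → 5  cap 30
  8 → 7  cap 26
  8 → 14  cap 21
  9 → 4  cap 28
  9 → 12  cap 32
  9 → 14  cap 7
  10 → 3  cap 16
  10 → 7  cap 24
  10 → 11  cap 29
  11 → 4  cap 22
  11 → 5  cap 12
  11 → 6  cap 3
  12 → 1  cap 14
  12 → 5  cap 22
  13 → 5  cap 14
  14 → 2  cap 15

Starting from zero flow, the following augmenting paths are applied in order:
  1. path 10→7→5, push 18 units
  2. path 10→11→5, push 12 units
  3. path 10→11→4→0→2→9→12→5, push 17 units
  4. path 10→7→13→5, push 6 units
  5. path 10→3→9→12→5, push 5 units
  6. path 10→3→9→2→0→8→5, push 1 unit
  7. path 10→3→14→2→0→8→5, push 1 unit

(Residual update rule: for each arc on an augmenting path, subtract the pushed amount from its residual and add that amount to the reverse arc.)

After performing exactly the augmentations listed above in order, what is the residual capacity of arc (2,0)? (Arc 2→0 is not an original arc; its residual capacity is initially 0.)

after path 1 (10→7→5, push 18): res(2,0)=0
after path 2 (10→11→5, push 12): res(2,0)=0
after path 3 (10→11→4→0→2→9→12→5, push 17): res(2,0)=17
after path 4 (10→7→13→5, push 6): res(2,0)=17
after path 5 (10→3→9→12→5, push 5): res(2,0)=17
after path 6 (10→3→9→2→0→8→5, push 1): res(2,0)=16
after path 7 (10→3→14→2→0→8→5, push 1): res(2,0)=15

Residual capacity of (2,0): 15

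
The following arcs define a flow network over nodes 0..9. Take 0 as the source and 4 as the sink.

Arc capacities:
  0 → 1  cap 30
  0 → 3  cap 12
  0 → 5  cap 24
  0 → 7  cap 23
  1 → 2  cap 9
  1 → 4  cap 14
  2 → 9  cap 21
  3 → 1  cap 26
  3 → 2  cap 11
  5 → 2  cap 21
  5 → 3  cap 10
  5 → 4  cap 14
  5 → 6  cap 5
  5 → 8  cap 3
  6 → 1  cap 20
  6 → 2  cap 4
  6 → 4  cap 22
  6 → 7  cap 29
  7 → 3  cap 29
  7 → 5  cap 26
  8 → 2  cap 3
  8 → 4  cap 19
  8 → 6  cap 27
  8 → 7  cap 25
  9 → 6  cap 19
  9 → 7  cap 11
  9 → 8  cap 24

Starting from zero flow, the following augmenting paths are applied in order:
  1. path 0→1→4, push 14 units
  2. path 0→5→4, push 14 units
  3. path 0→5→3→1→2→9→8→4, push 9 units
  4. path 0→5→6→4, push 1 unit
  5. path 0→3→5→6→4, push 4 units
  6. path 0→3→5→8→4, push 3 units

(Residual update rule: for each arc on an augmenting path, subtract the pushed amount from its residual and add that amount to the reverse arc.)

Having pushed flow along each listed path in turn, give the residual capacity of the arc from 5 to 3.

after path 1 (0→1→4, push 14): res(5,3)=10
after path 2 (0→5→4, push 14): res(5,3)=10
after path 3 (0→5→3→1→2→9→8→4, push 9): res(5,3)=1
after path 4 (0→5→6→4, push 1): res(5,3)=1
after path 5 (0→3→5→6→4, push 4): res(5,3)=5
after path 6 (0→3→5→8→4, push 3): res(5,3)=8

Residual capacity of (5,3): 8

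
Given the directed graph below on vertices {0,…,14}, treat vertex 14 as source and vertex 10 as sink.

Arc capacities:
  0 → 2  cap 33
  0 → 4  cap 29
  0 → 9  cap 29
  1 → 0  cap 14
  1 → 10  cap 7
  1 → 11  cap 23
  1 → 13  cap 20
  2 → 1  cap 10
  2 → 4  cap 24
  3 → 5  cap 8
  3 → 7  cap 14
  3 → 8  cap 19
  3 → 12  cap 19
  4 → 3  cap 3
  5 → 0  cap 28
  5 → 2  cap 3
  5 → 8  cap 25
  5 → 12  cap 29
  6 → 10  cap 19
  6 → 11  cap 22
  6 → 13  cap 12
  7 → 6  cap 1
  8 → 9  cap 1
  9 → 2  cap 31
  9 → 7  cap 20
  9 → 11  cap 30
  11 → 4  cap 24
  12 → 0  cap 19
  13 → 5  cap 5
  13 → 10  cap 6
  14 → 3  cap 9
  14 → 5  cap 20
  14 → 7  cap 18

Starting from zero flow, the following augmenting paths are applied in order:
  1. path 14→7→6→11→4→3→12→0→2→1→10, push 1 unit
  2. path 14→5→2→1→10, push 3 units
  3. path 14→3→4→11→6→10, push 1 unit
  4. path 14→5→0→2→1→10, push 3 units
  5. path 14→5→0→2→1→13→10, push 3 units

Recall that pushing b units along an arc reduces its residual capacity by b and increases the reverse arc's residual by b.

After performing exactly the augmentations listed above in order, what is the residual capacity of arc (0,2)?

after path 1 (14→7→6→11→4→3→12→0→2→1→10, push 1): res(0,2)=32
after path 2 (14→5→2→1→10, push 3): res(0,2)=32
after path 3 (14→3→4→11→6→10, push 1): res(0,2)=32
after path 4 (14→5→0→2→1→10, push 3): res(0,2)=29
after path 5 (14→5→0→2→1→13→10, push 3): res(0,2)=26

Residual capacity of (0,2): 26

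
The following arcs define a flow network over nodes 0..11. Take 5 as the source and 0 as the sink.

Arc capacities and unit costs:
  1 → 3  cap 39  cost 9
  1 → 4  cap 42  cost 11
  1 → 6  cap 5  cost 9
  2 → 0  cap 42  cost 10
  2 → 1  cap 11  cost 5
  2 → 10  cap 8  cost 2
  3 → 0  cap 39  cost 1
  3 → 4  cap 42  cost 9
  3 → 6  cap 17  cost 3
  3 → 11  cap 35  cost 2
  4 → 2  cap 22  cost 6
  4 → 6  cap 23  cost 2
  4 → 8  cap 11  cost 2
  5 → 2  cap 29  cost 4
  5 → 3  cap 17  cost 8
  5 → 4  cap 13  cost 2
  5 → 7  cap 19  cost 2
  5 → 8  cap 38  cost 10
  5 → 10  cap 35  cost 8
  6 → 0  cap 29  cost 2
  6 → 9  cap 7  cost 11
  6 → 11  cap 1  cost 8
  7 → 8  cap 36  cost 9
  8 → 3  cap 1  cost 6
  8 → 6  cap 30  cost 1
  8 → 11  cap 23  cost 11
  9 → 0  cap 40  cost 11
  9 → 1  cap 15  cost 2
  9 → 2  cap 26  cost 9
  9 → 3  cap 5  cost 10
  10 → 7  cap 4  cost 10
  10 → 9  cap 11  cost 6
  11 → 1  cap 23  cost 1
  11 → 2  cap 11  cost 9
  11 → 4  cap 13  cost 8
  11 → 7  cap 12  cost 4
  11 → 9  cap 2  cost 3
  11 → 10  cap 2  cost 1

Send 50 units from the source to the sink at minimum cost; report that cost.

Minimum cost for 50 units: 495

shortest-cost path #1: 5→4→6→0 push 13 @ unit cost 6 (adds 78)
shortest-cost path #2: 5→3→0 push 17 @ unit cost 9 (adds 153)
shortest-cost path #3: 5→8→6→0 push 16 @ unit cost 13 (adds 208)
shortest-cost path #4: 5→2→0 push 4 @ unit cost 14 (adds 56)
total cost = 495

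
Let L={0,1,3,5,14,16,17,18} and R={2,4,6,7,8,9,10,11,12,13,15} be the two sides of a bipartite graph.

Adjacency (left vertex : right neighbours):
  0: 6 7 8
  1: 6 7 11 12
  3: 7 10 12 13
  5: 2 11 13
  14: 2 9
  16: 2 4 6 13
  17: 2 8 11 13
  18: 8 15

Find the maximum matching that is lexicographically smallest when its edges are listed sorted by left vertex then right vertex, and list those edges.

Lex-smallest maximum matching: {(0,6), (1,7), (3,10), (5,2), (14,9), (16,4), (17,8), (18,15)}

|M| = 8 (so the lex-smallest maximum matching has 8 edges)
process left vertices in ascending order; for each, take the smallest-labelled available neighbour that still permits 8 edges overall, or leave it unmatched if none does
lex-smallest matching: {0-6, 1-7, 3-10, 5-2, 14-9, 16-4, 17-8, 18-15}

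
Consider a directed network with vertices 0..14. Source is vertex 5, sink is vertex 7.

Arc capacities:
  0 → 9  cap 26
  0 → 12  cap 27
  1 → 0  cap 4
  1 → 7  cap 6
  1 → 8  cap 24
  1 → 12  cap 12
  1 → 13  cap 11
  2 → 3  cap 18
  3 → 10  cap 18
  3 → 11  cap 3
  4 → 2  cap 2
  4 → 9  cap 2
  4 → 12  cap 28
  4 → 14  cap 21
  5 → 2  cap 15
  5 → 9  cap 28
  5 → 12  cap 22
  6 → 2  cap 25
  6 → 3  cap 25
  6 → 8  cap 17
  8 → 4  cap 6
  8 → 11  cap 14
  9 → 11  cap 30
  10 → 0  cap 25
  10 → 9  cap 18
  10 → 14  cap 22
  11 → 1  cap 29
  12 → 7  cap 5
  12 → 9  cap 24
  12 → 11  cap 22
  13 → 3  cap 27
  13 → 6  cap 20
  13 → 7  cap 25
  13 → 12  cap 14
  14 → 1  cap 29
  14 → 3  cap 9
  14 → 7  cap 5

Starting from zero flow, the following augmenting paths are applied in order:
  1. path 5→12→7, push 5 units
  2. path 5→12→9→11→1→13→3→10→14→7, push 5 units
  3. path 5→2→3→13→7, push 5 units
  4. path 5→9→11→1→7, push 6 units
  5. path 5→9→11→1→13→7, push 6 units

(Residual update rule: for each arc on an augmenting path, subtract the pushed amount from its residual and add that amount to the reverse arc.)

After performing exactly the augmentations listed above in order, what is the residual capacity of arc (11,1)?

Residual capacity of (11,1): 12

after path 1 (5→12→7, push 5): res(11,1)=29
after path 2 (5→12→9→11→1→13→3→10→14→7, push 5): res(11,1)=24
after path 3 (5→2→3→13→7, push 5): res(11,1)=24
after path 4 (5→9→11→1→7, push 6): res(11,1)=18
after path 5 (5→9→11→1→13→7, push 6): res(11,1)=12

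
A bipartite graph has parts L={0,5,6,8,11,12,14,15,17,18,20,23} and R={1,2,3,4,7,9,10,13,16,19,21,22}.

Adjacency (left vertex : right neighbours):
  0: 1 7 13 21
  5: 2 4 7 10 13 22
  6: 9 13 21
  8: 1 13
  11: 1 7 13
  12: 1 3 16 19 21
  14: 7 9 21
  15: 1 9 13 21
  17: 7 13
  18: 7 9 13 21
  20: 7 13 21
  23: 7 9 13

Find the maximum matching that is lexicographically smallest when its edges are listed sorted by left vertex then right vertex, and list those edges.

Lex-smallest maximum matching: {(0,1), (5,2), (6,9), (8,13), (11,7), (12,3), (14,21)}

|M| = 7 (so the lex-smallest maximum matching has 7 edges)
process left vertices in ascending order; for each, take the smallest-labelled available neighbour that still permits 7 edges overall, or leave it unmatched if none does
lex-smallest matching: {0-1, 5-2, 6-9, 8-13, 11-7, 12-3, 14-21}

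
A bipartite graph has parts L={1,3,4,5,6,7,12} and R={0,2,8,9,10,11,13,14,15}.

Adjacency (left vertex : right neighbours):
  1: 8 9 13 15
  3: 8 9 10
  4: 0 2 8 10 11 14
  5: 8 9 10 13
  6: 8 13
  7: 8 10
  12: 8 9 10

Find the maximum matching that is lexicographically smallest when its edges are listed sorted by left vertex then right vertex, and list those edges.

Lex-smallest maximum matching: {(1,15), (3,8), (4,0), (5,9), (6,13), (7,10)}

|M| = 6 (so the lex-smallest maximum matching has 6 edges)
process left vertices in ascending order; for each, take the smallest-labelled available neighbour that still permits 6 edges overall, or leave it unmatched if none does
lex-smallest matching: {1-15, 3-8, 4-0, 5-9, 6-13, 7-10}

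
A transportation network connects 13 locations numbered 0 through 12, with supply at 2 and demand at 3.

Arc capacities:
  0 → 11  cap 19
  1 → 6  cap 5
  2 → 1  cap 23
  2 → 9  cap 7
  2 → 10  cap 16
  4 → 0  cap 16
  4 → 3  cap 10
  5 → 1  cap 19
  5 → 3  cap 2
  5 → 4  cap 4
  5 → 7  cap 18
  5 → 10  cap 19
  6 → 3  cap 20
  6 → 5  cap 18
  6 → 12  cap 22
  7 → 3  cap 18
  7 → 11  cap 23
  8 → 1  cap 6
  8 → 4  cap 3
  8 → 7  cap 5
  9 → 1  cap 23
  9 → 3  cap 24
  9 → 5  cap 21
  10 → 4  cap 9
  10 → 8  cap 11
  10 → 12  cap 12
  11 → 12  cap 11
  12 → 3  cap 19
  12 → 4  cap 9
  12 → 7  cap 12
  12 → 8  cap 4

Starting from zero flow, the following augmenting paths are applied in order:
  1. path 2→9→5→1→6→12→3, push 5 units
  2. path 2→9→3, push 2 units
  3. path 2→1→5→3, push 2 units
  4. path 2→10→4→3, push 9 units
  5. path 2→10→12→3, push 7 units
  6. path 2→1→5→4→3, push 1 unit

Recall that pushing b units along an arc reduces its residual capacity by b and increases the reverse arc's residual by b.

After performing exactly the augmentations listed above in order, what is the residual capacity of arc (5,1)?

after path 1 (2→9→5→1→6→12→3, push 5): res(5,1)=14
after path 2 (2→9→3, push 2): res(5,1)=14
after path 3 (2→1→5→3, push 2): res(5,1)=16
after path 4 (2→10→4→3, push 9): res(5,1)=16
after path 5 (2→10→12→3, push 7): res(5,1)=16
after path 6 (2→1→5→4→3, push 1): res(5,1)=17

Residual capacity of (5,1): 17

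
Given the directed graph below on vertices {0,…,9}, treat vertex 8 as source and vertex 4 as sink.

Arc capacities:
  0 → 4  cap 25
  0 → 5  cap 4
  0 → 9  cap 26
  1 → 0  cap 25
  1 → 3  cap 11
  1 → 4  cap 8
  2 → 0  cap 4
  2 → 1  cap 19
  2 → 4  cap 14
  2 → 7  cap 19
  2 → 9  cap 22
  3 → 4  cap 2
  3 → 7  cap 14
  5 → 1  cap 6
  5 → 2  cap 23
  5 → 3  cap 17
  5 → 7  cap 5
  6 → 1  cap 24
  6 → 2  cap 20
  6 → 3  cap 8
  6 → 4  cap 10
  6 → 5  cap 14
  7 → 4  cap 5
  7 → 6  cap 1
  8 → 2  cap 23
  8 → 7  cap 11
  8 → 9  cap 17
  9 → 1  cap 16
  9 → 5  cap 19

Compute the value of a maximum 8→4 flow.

augment #1: 8→2→4 bottleneck 14, total now 14
augment #2: 8→7→4 bottleneck 5, total now 19
augment #3: 8→2→0→4 bottleneck 4, total now 23
augment #4: 8→2→1→4 bottleneck 5, total now 28
augment #5: 8→7→6→4 bottleneck 1, total now 29
augment #6: 8→9→1→4 bottleneck 3, total now 32
augment #7: 8→9→1→0→4 bottleneck 13, total now 45
augment #8: 8→9→5→3→4 bottleneck 1, total now 46

Maximum flow value: 46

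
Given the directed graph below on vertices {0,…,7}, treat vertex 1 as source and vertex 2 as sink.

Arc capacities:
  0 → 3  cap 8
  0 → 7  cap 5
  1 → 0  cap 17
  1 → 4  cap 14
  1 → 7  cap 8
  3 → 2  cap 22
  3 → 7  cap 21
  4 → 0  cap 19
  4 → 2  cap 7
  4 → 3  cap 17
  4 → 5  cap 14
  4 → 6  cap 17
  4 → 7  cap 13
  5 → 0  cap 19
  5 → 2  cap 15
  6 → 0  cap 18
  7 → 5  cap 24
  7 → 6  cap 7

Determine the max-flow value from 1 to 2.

augment #1: 1→4→2 bottleneck 7, total now 7
augment #2: 1→0→3→2 bottleneck 8, total now 15
augment #3: 1→4→3→2 bottleneck 7, total now 22
augment #4: 1→7→5→2 bottleneck 8, total now 30
augment #5: 1→0→7→5→2 bottleneck 5, total now 35

Maximum flow value: 35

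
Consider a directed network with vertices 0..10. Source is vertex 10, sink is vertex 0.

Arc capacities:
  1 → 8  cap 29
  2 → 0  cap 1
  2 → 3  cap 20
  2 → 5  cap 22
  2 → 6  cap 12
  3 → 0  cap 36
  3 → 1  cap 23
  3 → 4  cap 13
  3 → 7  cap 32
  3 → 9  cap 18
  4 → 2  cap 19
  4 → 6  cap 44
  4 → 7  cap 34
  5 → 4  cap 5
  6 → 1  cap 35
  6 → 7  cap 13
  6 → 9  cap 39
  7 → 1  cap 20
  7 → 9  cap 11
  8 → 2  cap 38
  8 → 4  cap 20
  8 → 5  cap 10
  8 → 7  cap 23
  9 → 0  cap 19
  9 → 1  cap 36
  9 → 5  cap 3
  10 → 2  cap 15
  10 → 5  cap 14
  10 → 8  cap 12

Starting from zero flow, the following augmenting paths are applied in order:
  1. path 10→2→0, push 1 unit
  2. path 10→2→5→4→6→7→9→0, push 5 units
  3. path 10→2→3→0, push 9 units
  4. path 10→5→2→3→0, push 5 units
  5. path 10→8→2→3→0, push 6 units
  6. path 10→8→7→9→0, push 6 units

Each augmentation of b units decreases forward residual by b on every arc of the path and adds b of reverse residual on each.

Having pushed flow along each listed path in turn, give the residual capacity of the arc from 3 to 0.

Residual capacity of (3,0): 16

after path 1 (10→2→0, push 1): res(3,0)=36
after path 2 (10→2→5→4→6→7→9→0, push 5): res(3,0)=36
after path 3 (10→2→3→0, push 9): res(3,0)=27
after path 4 (10→5→2→3→0, push 5): res(3,0)=22
after path 5 (10→8→2→3→0, push 6): res(3,0)=16
after path 6 (10→8→7→9→0, push 6): res(3,0)=16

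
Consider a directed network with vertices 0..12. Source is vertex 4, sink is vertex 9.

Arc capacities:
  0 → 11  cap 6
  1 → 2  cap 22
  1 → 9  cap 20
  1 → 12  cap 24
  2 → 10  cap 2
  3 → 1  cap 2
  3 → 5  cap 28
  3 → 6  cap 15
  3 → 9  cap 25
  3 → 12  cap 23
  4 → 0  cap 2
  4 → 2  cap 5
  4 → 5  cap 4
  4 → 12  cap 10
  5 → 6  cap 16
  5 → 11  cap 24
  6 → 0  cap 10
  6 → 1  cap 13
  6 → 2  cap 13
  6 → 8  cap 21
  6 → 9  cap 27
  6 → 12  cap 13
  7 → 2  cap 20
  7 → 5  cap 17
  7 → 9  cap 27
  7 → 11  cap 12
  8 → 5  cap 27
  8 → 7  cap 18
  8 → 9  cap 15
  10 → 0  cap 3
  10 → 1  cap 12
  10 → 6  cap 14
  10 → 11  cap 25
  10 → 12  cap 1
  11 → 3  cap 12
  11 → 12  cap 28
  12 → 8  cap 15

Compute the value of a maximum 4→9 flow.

Maximum flow value: 18

augment #1: 4→5→6→9 bottleneck 4, total now 4
augment #2: 4→12→8→9 bottleneck 10, total now 14
augment #3: 4→0→11→3→9 bottleneck 2, total now 16
augment #4: 4→2→10→1→9 bottleneck 2, total now 18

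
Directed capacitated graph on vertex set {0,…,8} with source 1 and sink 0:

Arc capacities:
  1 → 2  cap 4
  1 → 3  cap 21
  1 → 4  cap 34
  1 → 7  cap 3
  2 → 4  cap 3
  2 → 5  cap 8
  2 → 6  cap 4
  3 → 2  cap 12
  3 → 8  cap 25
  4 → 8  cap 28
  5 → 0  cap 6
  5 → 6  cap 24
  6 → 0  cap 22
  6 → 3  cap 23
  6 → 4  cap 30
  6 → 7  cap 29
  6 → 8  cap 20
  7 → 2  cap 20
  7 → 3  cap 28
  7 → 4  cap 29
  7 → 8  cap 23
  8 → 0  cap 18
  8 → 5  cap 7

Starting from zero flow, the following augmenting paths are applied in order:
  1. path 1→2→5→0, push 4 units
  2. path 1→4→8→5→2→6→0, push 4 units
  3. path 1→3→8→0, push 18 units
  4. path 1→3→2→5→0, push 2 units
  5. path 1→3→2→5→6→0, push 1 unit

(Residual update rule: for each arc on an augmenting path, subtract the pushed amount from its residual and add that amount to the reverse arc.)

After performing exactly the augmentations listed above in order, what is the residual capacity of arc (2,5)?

after path 1 (1→2→5→0, push 4): res(2,5)=4
after path 2 (1→4→8→5→2→6→0, push 4): res(2,5)=8
after path 3 (1→3→8→0, push 18): res(2,5)=8
after path 4 (1→3→2→5→0, push 2): res(2,5)=6
after path 5 (1→3→2→5→6→0, push 1): res(2,5)=5

Residual capacity of (2,5): 5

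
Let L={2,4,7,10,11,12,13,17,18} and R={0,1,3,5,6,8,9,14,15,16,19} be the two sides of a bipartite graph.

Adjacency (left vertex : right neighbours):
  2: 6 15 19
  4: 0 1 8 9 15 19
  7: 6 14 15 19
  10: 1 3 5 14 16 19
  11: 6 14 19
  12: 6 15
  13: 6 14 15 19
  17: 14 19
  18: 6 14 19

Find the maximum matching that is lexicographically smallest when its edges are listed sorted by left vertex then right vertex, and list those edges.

Lex-smallest maximum matching: {(2,6), (4,0), (7,14), (10,1), (11,19), (12,15)}

|M| = 6 (so the lex-smallest maximum matching has 6 edges)
process left vertices in ascending order; for each, take the smallest-labelled available neighbour that still permits 6 edges overall, or leave it unmatched if none does
lex-smallest matching: {2-6, 4-0, 7-14, 10-1, 11-19, 12-15}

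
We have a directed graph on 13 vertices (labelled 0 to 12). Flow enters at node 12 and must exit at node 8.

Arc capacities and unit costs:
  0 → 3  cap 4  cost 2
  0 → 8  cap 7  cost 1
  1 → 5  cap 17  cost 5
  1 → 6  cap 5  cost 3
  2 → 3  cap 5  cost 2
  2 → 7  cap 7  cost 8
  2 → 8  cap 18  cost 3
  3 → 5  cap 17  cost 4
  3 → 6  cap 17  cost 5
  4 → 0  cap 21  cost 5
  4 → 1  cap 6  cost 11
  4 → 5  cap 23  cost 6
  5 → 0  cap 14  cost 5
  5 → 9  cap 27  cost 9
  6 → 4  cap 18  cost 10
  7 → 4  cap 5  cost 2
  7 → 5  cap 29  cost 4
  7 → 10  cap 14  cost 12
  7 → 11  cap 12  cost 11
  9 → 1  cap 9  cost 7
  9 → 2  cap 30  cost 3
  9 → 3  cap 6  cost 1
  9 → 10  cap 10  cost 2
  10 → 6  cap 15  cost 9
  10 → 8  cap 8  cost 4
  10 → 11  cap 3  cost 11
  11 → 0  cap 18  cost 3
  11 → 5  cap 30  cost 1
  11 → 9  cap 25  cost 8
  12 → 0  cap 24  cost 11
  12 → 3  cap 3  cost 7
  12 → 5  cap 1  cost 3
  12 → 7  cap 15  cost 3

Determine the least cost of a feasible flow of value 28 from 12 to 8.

Minimum cost for 28 units: 550

shortest-cost path #1: 12→5→0→8 push 1 @ unit cost 9 (adds 9)
shortest-cost path #2: 12→7→4→0→8 push 5 @ unit cost 11 (adds 55)
shortest-cost path #3: 12→0→8 push 1 @ unit cost 12 (adds 12)
shortest-cost path #4: 12→7→10→8 push 8 @ unit cost 19 (adds 152)
shortest-cost path #5: 12→0→5→9→2→8 push 1 @ unit cost 21 (adds 21)
shortest-cost path #6: 12→7→5→9→2→8 push 2 @ unit cost 22 (adds 44)
shortest-cost path #7: 12→0→4→7→5→9→2→8 push 5 @ unit cost 23 (adds 115)
shortest-cost path #8: 12→3→5→9→2→8 push 3 @ unit cost 26 (adds 78)
shortest-cost path #9: 12→0→3→5→9→2→8 push 2 @ unit cost 32 (adds 64)
total cost = 550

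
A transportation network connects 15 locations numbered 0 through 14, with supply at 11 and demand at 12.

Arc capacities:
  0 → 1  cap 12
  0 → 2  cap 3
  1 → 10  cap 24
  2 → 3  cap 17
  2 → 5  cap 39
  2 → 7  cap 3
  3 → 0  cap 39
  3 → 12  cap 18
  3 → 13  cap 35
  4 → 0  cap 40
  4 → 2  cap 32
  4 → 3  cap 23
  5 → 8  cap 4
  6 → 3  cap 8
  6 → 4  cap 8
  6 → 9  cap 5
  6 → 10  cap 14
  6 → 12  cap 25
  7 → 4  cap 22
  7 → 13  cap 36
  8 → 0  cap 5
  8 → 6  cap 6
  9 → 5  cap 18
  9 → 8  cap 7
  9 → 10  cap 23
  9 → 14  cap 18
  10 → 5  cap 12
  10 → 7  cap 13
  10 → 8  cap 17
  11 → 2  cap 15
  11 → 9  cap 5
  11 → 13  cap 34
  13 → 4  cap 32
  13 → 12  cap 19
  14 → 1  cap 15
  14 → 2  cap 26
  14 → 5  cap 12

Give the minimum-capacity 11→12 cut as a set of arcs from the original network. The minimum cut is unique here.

Min-cut arcs: {(3,12), (8,6), (13,12)} (total capacity 43)

augment #1: 11→13→12 push 19
augment #2: 11→2→3→12 push 15
augment #3: 11→9→8→6→12 push 5
augment #4: 11→13→4→3→12 push 3
augment #5: 11→13→4→2→5→8→6→12 push 1
max flow = 43; residual-reachable set from 11 gives S-side
cut edges (S→T): {(3,12), (8,6), (13,12)} total cap 43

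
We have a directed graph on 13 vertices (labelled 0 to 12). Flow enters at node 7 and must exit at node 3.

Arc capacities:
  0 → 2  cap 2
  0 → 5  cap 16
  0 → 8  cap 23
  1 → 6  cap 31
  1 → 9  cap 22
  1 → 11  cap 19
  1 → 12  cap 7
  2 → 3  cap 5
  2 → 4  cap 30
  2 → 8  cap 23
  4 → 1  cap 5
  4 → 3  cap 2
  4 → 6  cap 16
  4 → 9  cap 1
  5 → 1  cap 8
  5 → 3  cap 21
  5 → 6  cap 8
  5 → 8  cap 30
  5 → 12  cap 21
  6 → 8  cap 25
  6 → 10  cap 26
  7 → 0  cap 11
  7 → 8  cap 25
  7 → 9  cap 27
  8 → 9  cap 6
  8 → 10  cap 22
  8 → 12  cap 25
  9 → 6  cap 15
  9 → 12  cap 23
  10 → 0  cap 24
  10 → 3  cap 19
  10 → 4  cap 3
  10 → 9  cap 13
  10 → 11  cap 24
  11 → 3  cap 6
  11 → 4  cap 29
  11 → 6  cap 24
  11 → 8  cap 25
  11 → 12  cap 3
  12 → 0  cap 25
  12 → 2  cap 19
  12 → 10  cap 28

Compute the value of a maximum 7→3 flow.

Maximum flow value: 48

augment #1: 7→0→2→3 bottleneck 2, total now 2
augment #2: 7→0→5→3 bottleneck 9, total now 11
augment #3: 7→8→10→3 bottleneck 19, total now 30
augment #4: 7→8→10→4→3 bottleneck 2, total now 32
augment #5: 7→8→10→11→3 bottleneck 1, total now 33
augment #6: 7→8→12→2→3 bottleneck 3, total now 36
augment #7: 7→9→6→10→11→3 bottleneck 5, total now 41
augment #8: 7→9→12→0→5→3 bottleneck 7, total now 48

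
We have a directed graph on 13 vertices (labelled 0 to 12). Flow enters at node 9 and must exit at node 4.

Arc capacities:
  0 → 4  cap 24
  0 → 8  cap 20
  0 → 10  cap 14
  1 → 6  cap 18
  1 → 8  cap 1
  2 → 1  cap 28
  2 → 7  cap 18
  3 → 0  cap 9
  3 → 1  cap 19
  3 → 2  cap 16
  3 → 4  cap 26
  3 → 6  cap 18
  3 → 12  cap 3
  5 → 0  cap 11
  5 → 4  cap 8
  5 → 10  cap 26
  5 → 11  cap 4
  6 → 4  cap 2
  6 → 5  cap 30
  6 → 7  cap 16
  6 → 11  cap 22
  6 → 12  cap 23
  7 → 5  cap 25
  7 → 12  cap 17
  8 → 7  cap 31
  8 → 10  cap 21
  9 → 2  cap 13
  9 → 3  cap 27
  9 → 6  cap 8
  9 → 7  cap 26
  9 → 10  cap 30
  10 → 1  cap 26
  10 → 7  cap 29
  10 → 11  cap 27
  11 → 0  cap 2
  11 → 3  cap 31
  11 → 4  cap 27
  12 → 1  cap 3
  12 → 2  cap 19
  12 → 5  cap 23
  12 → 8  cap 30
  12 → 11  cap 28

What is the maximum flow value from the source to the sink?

augment #1: 9→3→4 bottleneck 26, total now 26
augment #2: 9→6→4 bottleneck 2, total now 28
augment #3: 9→3→0→4 bottleneck 1, total now 29
augment #4: 9→6→5→4 bottleneck 6, total now 35
augment #5: 9→7→5→4 bottleneck 2, total now 37
augment #6: 9→10→11→4 bottleneck 27, total now 64
augment #7: 9→7→5→0→4 bottleneck 11, total now 75
augment #8: 9→7→5→11→0→4 bottleneck 2, total now 77
augment #9: 9→7→5→11→3→0→4 bottleneck 2, total now 79
augment #10: 9→7→12→11→3→0→4 bottleneck 6, total now 85

Maximum flow value: 85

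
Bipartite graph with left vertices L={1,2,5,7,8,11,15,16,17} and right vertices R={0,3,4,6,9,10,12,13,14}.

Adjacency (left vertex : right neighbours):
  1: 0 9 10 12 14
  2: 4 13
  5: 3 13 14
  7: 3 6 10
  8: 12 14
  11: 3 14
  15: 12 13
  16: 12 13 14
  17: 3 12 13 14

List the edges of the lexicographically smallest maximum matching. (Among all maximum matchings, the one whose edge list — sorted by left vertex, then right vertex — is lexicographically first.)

Lex-smallest maximum matching: {(1,0), (2,4), (5,3), (7,6), (8,12), (11,14), (15,13)}

|M| = 7 (so the lex-smallest maximum matching has 7 edges)
process left vertices in ascending order; for each, take the smallest-labelled available neighbour that still permits 7 edges overall, or leave it unmatched if none does
lex-smallest matching: {1-0, 2-4, 5-3, 7-6, 8-12, 11-14, 15-13}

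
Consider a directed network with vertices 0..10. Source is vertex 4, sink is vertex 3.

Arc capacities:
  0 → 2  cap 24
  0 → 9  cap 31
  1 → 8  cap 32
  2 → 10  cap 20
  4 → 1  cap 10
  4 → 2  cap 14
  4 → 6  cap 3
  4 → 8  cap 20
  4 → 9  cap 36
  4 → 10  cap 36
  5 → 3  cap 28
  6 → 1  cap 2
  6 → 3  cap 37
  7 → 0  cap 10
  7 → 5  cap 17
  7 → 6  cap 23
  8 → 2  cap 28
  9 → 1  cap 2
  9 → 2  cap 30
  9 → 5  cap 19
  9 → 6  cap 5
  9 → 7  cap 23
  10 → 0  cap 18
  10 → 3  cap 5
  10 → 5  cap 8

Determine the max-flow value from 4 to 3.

Maximum flow value: 63

augment #1: 4→6→3 bottleneck 3, total now 3
augment #2: 4→10→3 bottleneck 5, total now 8
augment #3: 4→9→5→3 bottleneck 19, total now 27
augment #4: 4→9→6→3 bottleneck 5, total now 32
augment #5: 4→10→5→3 bottleneck 8, total now 40
augment #6: 4→9→7→5→3 bottleneck 1, total now 41
augment #7: 4→9→7→6→3 bottleneck 11, total now 52
augment #8: 4→10→0→9→7→6→3 bottleneck 11, total now 63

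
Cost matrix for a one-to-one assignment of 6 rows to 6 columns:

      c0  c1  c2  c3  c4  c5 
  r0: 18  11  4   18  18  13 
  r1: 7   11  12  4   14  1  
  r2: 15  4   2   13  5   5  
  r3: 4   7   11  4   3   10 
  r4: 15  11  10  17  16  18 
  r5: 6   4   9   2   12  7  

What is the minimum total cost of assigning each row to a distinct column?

optimal assignment: row0→col2 (cost 4), row1→col5 (cost 1), row2→col4 (cost 5), row3→col0 (cost 4), row4→col1 (cost 11), row5→col3 (cost 2)
total = 4 + 1 + 5 + 4 + 11 + 2 = 27

Minimum assignment cost: 27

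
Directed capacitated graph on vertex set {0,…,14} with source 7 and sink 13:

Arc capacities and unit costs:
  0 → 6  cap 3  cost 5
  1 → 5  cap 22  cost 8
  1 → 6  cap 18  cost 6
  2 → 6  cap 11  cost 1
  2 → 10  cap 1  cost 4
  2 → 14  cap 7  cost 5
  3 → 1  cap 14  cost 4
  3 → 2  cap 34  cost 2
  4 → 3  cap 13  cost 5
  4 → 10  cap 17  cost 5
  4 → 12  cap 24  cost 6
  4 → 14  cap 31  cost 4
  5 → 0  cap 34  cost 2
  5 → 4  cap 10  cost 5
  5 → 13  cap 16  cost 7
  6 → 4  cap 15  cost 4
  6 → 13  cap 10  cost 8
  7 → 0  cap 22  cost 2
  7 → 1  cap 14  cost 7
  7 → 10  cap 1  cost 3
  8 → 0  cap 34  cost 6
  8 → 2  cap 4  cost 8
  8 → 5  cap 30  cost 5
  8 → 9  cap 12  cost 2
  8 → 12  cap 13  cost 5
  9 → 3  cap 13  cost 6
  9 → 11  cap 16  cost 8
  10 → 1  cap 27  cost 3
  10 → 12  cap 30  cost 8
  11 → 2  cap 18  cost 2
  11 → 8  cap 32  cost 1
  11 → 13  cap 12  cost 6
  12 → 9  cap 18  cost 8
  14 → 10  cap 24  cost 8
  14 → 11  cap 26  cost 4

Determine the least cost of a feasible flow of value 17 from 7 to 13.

shortest-cost path #1: 7→0→6→13 push 3 @ unit cost 15 (adds 45)
shortest-cost path #2: 7→10→1→6→13 push 1 @ unit cost 20 (adds 20)
shortest-cost path #3: 7→1→6→13 push 6 @ unit cost 21 (adds 126)
shortest-cost path #4: 7→1→5→13 push 7 @ unit cost 22 (adds 154)
total cost = 345

Minimum cost for 17 units: 345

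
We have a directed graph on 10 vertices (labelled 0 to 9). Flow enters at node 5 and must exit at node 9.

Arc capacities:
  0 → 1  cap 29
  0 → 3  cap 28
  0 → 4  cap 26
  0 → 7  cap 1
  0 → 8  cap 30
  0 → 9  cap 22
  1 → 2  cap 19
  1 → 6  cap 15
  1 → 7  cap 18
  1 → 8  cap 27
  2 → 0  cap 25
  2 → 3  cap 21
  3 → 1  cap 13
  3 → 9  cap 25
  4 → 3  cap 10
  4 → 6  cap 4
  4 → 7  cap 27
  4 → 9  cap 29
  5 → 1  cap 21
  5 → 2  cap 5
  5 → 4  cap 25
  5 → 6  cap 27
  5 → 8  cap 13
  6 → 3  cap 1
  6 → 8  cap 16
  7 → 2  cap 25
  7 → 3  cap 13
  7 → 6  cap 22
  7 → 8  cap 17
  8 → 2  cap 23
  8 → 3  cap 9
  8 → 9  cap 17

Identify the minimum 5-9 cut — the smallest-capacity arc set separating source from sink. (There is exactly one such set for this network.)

augment #1: 5→4→9 push 25
augment #2: 5→8→9 push 13
augment #3: 5→1→8→9 push 4
augment #4: 5→2→0→9 push 5
augment #5: 5→6→3→9 push 1
augment #6: 5→1→2→0→9 push 17
augment #7: 5→6→8→3→9 push 9
augment #8: 5→6→8→2→3→9 push 7
max flow = 81; residual-reachable set from 5 gives S-side
cut edges (S→T): {(5,1), (5,2), (5,4), (5,8), (6,3), (6,8)} total cap 81

Min-cut arcs: {(5,1), (5,2), (5,4), (5,8), (6,3), (6,8)} (total capacity 81)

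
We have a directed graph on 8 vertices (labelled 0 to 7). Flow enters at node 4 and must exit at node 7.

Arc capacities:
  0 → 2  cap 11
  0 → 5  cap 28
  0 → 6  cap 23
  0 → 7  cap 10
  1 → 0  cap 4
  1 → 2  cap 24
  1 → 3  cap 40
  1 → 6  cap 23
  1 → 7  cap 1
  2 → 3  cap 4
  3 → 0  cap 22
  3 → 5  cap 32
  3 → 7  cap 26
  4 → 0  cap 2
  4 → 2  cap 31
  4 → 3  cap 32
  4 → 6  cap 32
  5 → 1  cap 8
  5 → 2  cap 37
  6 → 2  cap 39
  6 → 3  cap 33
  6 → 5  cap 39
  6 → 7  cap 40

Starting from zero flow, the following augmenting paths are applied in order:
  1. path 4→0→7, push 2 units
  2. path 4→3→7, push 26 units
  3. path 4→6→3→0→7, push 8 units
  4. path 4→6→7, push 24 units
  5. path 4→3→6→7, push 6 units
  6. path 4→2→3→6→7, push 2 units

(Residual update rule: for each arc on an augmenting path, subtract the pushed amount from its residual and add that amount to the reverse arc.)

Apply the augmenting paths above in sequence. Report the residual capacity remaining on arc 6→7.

after path 1 (4→0→7, push 2): res(6,7)=40
after path 2 (4→3→7, push 26): res(6,7)=40
after path 3 (4→6→3→0→7, push 8): res(6,7)=40
after path 4 (4→6→7, push 24): res(6,7)=16
after path 5 (4→3→6→7, push 6): res(6,7)=10
after path 6 (4→2→3→6→7, push 2): res(6,7)=8

Residual capacity of (6,7): 8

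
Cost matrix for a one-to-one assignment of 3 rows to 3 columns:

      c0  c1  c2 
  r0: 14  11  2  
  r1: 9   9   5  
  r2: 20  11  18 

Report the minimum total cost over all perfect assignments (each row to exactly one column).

Minimum assignment cost: 22

optimal assignment: row0→col2 (cost 2), row1→col0 (cost 9), row2→col1 (cost 11)
total = 2 + 9 + 11 = 22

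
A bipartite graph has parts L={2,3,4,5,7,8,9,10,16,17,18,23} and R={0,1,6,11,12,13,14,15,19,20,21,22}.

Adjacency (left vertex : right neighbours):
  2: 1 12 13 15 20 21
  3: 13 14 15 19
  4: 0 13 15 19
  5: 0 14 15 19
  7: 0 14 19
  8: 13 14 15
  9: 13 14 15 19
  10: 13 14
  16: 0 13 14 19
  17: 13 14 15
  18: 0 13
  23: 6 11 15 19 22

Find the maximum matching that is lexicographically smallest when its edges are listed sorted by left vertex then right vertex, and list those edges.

Lex-smallest maximum matching: {(2,1), (3,13), (4,0), (5,14), (7,19), (8,15), (23,6)}

|M| = 7 (so the lex-smallest maximum matching has 7 edges)
process left vertices in ascending order; for each, take the smallest-labelled available neighbour that still permits 7 edges overall, or leave it unmatched if none does
lex-smallest matching: {2-1, 3-13, 4-0, 5-14, 7-19, 8-15, 23-6}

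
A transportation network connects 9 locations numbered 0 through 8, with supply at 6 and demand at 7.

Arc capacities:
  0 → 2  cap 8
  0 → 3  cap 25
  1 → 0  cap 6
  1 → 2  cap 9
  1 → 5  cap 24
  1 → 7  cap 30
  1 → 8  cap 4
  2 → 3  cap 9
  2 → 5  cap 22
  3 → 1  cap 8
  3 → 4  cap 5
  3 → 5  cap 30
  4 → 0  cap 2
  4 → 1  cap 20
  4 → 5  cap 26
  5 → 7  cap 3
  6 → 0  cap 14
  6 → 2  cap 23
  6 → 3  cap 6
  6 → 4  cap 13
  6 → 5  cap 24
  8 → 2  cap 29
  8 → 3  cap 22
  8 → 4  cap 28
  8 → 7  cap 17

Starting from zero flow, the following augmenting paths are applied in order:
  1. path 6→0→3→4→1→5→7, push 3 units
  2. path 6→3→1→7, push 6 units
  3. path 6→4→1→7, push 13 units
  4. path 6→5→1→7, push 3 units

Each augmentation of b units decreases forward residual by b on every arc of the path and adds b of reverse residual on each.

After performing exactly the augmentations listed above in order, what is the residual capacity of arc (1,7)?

after path 1 (6→0→3→4→1→5→7, push 3): res(1,7)=30
after path 2 (6→3→1→7, push 6): res(1,7)=24
after path 3 (6→4→1→7, push 13): res(1,7)=11
after path 4 (6→5→1→7, push 3): res(1,7)=8

Residual capacity of (1,7): 8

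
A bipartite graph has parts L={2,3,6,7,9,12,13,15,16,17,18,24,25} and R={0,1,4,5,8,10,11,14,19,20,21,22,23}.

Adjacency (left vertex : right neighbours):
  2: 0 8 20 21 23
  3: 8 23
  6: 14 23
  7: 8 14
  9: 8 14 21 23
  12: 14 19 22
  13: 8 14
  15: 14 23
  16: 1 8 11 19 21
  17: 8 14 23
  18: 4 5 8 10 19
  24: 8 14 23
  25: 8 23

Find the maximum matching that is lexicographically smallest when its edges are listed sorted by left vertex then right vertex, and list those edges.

Lex-smallest maximum matching: {(2,0), (3,8), (6,14), (9,21), (12,19), (15,23), (16,1), (18,4)}

|M| = 8 (so the lex-smallest maximum matching has 8 edges)
process left vertices in ascending order; for each, take the smallest-labelled available neighbour that still permits 8 edges overall, or leave it unmatched if none does
lex-smallest matching: {2-0, 3-8, 6-14, 9-21, 12-19, 15-23, 16-1, 18-4}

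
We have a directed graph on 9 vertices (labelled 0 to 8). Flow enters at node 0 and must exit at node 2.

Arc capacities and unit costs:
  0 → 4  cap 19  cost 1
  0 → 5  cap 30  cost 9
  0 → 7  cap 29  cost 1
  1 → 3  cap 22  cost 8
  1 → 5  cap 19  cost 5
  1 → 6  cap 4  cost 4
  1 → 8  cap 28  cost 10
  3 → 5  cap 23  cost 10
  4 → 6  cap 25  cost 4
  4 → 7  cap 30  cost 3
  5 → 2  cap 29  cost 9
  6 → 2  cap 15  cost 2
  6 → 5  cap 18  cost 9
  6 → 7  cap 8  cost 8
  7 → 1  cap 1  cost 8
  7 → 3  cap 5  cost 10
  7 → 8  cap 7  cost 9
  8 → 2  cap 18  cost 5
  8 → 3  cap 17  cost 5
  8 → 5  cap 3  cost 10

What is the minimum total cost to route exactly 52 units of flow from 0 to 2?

Minimum cost for 52 units: 756

shortest-cost path #1: 0→4→6→2 push 15 @ unit cost 7 (adds 105)
shortest-cost path #2: 0→7→8→2 push 7 @ unit cost 15 (adds 105)
shortest-cost path #3: 0→5→2 push 29 @ unit cost 18 (adds 522)
shortest-cost path #4: 0→7→1→8→2 push 1 @ unit cost 24 (adds 24)
total cost = 756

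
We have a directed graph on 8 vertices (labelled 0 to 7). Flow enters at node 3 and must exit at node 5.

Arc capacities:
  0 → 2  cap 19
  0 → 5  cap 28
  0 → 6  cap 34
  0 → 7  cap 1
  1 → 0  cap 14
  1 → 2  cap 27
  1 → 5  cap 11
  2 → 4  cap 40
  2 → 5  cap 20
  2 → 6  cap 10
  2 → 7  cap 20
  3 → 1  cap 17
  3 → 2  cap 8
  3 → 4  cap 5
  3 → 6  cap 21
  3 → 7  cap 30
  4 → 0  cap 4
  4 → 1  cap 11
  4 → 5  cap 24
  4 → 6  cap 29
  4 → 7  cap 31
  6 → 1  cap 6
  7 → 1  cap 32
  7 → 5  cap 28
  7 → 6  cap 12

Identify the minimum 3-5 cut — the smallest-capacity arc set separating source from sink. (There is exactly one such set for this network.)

Min-cut arcs: {(3,1), (3,2), (3,4), (3,7), (6,1)} (total capacity 66)

augment #1: 3→1→5 push 11
augment #2: 3→2→5 push 8
augment #3: 3→4→5 push 5
augment #4: 3→7→5 push 28
augment #5: 3→1→0→5 push 6
augment #6: 3→6→1→0→5 push 6
augment #7: 3→7→1→0→5 push 2
max flow = 66; residual-reachable set from 3 gives S-side
cut edges (S→T): {(3,1), (3,2), (3,4), (3,7), (6,1)} total cap 66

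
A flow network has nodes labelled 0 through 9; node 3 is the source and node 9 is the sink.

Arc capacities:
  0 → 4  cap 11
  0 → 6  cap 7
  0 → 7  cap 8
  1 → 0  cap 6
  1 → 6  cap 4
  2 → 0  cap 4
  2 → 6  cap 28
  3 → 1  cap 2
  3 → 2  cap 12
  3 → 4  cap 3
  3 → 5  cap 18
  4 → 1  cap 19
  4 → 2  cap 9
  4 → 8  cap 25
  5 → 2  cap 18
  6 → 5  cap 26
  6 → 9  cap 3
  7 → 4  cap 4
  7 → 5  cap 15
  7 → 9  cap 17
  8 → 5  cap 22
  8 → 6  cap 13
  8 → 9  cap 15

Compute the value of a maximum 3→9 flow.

Maximum flow value: 12

augment #1: 3→1→6→9 bottleneck 2, total now 2
augment #2: 3→2→6→9 bottleneck 1, total now 3
augment #3: 3→4→8→9 bottleneck 3, total now 6
augment #4: 3→2→0→7→9 bottleneck 4, total now 10
augment #5: 3→2→6→1→0→7→9 bottleneck 2, total now 12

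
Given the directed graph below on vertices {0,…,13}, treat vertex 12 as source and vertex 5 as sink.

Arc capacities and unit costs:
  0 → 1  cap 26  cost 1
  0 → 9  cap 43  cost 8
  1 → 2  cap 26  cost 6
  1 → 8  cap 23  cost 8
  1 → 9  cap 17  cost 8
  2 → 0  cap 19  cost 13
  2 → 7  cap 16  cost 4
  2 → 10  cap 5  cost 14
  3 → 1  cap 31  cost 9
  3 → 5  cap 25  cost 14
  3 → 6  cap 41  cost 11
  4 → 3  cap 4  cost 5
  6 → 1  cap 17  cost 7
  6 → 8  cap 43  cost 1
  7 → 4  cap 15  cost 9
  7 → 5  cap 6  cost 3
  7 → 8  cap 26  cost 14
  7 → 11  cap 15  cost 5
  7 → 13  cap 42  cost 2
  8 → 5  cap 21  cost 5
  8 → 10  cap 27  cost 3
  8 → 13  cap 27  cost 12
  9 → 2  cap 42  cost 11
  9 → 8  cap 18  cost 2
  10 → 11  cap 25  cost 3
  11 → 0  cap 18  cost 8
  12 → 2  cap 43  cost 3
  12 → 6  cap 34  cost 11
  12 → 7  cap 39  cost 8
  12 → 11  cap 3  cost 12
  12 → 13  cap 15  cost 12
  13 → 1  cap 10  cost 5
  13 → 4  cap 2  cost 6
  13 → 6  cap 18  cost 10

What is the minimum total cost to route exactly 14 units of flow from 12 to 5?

shortest-cost path #1: 12→2→7→5 push 6 @ unit cost 10 (adds 60)
shortest-cost path #2: 12→6→8→5 push 8 @ unit cost 17 (adds 136)
total cost = 196

Minimum cost for 14 units: 196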